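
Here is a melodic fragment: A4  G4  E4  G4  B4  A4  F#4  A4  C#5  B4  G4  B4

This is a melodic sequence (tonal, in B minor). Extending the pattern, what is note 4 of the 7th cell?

F#5

With 4-note cells, note 4 of each statement runs G4, A4, B4.
Extending up a 2nd: C#5 → D5 → E5 → F#5.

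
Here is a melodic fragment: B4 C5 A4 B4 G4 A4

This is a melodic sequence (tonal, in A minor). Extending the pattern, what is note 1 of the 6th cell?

D4

Grouping in 2s, the 1st note of each cell is B4, A4, G4.
Extending down a 2nd: F4 → E4 → D4.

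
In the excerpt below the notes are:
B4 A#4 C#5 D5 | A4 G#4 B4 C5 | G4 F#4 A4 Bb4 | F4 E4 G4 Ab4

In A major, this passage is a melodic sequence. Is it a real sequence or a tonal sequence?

Each cell has the same semitone pattern (-1, 3, 1) — intervals are preserved exactly.
And A#4 lies outside A major, so the sequence is real rather than tonal.

real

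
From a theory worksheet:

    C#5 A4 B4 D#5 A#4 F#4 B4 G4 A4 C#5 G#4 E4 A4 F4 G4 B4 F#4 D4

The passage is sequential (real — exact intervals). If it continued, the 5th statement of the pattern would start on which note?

F4

With a 6-note motive the entries are C#5, B4, A4, each down a 2nd from the previous.
Continuing: G4 → F4. Statement 5 starts on F4.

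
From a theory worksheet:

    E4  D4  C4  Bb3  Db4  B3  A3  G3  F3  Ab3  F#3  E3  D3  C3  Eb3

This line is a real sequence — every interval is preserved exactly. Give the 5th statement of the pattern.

Unit = 5 notes; the statements start on E4, B3, F#3, moving down a 4th each time.
Extending down a 4th: C#3 → G#2.
So cell 5 is G#2 F#2 E2 D2 F2.

G#2 F#2 E2 D2 F2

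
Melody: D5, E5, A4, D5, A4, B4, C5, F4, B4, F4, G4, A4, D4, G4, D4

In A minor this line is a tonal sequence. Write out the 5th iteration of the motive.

With a 5-note motive the entries are D5, B4, G4, each down a 3rd from the previous.
Carrying on: E4 → C4.
So cell 5 is C4 D4 G3 C4 G3.

C4 D4 G3 C4 G3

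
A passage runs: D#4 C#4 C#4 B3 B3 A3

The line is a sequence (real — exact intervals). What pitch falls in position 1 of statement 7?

Eb3

Grouping in 2s, the 1st note of each cell is D#4, C#4, B3.
Each moves down a 2nd. Continuing: A3 → G3 → F3 → Eb3.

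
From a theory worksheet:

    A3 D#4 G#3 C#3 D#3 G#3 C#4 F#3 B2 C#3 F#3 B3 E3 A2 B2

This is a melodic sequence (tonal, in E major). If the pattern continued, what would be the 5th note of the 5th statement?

G#2

Grouping in 5s, the 5th note of each cell is D#3, C#3, B2.
Each moves down a 2nd. Continuing: A2 → G#2.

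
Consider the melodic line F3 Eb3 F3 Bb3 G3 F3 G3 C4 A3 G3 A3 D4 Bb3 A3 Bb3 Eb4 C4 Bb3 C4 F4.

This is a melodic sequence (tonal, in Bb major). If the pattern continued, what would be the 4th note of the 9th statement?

C5

With 4-note cells, note 4 of each statement runs Bb3, C4, D4, Eb4, F4.
Extending up a 2nd: G4 → A4 → Bb4 → C5.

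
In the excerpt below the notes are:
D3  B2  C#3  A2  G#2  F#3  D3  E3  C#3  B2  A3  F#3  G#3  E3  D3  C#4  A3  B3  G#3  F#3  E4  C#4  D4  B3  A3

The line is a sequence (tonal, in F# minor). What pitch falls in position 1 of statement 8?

The unit is 5 notes. Position-1 pitches of the 5 shown cells: D3, F#3, A3, C#4, E4.
Each moves up a 3rd. Continuing: G#4 → B4 → D5.

D5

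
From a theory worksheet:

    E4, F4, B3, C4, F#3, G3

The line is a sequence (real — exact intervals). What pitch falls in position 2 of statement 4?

D3

The unit is 2 notes. Position-2 pitches of the 3 shown cells: F4, C4, G3.
From G3, down a 4th gives D3.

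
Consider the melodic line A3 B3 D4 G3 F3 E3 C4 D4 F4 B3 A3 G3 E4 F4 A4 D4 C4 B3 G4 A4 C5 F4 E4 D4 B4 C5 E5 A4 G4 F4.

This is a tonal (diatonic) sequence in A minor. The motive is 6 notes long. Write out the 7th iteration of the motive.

Taking 6-note groups, the heads are A3, C4, E4, G4, B4: the pattern moves up a 3rd.
Continuing the starts: D5 → F5.
From F5 the diatonic shape gives F5 G5 B5 E5 D5 C5.

F5 G5 B5 E5 D5 C5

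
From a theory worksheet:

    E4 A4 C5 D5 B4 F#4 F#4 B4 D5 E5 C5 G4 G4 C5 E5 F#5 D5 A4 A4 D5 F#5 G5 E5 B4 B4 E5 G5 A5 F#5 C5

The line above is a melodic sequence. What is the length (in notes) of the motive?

There are 30 notes; a 6-note unit gives 5 cells:
E4 A4 C5 D5 B4 F#4 | F#4 B4 D5 E5 C5 G4 | G4 C5 E5 F#5 D5 A4 | A4 D5 F#5 G5 E5 B4 | B4 E5 G5 A5 F#5 C5
That's a consistent up a 2nd shift per cell, and no other grouping gives one.

6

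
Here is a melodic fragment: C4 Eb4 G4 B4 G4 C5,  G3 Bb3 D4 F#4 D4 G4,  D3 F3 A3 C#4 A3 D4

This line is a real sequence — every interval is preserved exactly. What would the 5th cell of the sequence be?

E2 G2 B2 D#3 B2 E3

Taking 6-note groups, the heads are C4, G3, D3: the pattern moves down a 4th.
Carrying on: A2 → E2.
Statement 5 starts on E2 and keeps the same exact contour: E2 G2 B2 D#3 B2 E3.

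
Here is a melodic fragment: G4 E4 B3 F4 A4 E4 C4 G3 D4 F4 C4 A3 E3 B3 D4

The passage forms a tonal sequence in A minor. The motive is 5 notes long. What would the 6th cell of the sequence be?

D3 B2 F2 C3 E3

Taking 5-note groups, the heads are G4, E4, C4: the pattern moves down a 3rd.
Carrying on: A3 → F3 → D3.
Statement 6 starts on D3 and keeps the same diatonic contour: D3 B2 F2 C3 E3.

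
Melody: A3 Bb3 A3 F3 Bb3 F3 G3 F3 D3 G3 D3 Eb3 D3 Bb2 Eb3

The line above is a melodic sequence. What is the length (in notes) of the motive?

5

Try groups of 5 (3 cells in 15 notes):
A3 Bb3 A3 F3 Bb3 | F3 G3 F3 D3 G3 | D3 Eb3 D3 Bb2 Eb3
Each cell is the previous one down a 3rd — so the unit is 5 notes.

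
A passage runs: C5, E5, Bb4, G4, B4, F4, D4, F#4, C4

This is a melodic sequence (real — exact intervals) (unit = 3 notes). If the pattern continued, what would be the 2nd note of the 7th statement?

A#2

With 3-note cells, note 2 of each statement runs E5, B4, F#4.
Extending down a 4th: C#4 → G#3 → D#3 → A#2.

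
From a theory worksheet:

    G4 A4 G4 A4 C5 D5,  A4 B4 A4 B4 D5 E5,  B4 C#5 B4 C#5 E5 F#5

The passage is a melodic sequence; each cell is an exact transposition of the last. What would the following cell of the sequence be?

C#5 D#5 C#5 D#5 F#5 G#5

Unit = 6 notes; the statements start on G4, A4, B4, moving up a 2nd each time.
So cell 4 is C#5 D#5 C#5 D#5 F#5 G#5.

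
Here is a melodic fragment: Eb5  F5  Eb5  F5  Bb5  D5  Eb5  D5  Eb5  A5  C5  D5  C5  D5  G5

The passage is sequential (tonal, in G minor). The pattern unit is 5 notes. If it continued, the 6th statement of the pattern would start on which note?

Taking 5-note groups, the heads are Eb5, D5, C5: the pattern moves down a 2nd.
Extending the heads down a 2nd: Bb4 → A4 → G4.

G4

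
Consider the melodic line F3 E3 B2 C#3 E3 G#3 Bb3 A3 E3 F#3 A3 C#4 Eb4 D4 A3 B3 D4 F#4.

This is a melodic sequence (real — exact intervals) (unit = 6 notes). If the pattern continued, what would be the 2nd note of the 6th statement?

F5

Grouping in 6s, the 2nd note of each cell is E3, A3, D4.
Carrying that up a 4th forward: G4 → C5 → F5.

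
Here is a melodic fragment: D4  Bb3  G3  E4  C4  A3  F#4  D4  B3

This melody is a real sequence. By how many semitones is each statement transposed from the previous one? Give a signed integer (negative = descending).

2

The 3-note cells begin on D4, E4, F#4 — each up a 2nd from the last.
D4 to E4 spans +2 semitones.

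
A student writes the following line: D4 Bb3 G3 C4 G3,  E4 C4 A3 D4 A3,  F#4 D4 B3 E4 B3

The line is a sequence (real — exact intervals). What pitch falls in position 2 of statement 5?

F#4

The unit is 5 notes. Position-2 pitches of the 3 shown cells: Bb3, C4, D4.
Carrying that up a 2nd forward: E4 → F#4.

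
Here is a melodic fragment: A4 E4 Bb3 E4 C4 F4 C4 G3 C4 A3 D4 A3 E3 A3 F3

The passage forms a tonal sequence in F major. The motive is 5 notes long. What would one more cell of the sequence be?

Bb3 F3 C3 F3 D3

The 5-note cells begin on A4, F4, D4 — each down a 3rd from the last.
From Bb3 the diatonic shape gives Bb3 F3 C3 F3 D3.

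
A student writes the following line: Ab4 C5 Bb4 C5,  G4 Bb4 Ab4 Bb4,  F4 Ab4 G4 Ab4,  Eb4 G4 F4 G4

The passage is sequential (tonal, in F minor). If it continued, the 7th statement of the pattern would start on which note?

With a 4-note motive the entries are Ab4, G4, F4, Eb4, each down a 2nd from the previous.
Continuing: Db4 → C4 → Bb3. Statement 7 starts on Bb3.

Bb3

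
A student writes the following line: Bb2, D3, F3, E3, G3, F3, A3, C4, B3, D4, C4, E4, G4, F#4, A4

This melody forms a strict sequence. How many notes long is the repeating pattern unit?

Try groups of 5 (3 cells in 15 notes):
Bb2 D3 F3 E3 G3 | F3 A3 C4 B3 D4 | C4 E4 G4 F#4 A4
Each cell is the previous one up a 5th — so the unit is 5 notes.

5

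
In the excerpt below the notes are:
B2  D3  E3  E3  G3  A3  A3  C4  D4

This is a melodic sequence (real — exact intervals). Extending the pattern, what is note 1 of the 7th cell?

With 3-note cells, note 1 of each statement runs B2, E3, A3.
Each moves up a 4th. Continuing: D4 → G4 → C5 → F5.

F5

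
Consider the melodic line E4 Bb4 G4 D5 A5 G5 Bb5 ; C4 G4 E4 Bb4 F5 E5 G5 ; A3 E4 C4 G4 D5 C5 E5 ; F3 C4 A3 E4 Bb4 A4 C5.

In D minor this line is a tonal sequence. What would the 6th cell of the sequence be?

The 7-note cells begin on E4, C4, A3, F3 — each down a 3rd from the last.
Extending down a 3rd: D3 → Bb2.
Statement 6 starts on Bb2 and keeps the same diatonic contour: Bb2 F3 D3 A3 E4 D4 F4.

Bb2 F3 D3 A3 E4 D4 F4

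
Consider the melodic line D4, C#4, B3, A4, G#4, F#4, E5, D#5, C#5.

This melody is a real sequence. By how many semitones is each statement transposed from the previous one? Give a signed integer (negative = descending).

Taking 3-note groups, the heads are D4, A4, E5: the pattern moves up a 5th.
D4 to A4 spans +7 semitones.

7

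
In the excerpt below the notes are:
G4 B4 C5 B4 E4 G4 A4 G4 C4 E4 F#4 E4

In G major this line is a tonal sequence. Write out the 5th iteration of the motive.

With a 4-note motive the entries are G4, E4, C4, each down a 3rd from the previous.
Carrying on: A3 → F#3.
From F#3 the diatonic shape gives F#3 A3 B3 A3.

F#3 A3 B3 A3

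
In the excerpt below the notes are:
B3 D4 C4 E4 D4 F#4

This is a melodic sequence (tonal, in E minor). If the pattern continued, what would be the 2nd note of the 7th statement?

C5

Grouping in 2s, the 2nd note of each cell is D4, E4, F#4.
Extending up a 2nd: G4 → A4 → B4 → C5.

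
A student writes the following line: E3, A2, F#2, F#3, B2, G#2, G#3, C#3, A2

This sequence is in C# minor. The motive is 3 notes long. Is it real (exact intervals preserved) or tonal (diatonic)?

Every note is diatonic to C# minor.
Cell 1 has -3 semitones from note 2 to 3, but cell 3 has -4 — the interval quality changes while the contour stays the same, which is the hallmark of a tonal sequence.

tonal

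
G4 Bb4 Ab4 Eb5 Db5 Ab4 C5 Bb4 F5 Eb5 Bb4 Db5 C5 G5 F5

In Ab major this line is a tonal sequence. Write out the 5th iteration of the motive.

With a 5-note motive the entries are G4, Ab4, Bb4, each up a 2nd from the previous.
Carrying on: C5 → Db5.
From Db5 the diatonic shape gives Db5 F5 Eb5 Bb5 Ab5.

Db5 F5 Eb5 Bb5 Ab5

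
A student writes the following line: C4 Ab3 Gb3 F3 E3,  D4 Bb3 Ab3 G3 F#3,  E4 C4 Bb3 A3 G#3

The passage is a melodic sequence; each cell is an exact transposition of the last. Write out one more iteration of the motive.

With a 5-note motive the entries are C4, D4, E4, each up a 2nd from the previous.
Statement 4 starts on F#4 and keeps the same exact contour: F#4 D4 C4 B3 A#3.

F#4 D4 C4 B3 A#3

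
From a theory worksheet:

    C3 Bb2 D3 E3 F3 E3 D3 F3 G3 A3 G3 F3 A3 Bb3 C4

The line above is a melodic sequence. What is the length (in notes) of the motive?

There are 15 notes; a 5-note unit gives 3 cells:
C3 Bb2 D3 E3 F3 | E3 D3 F3 G3 A3 | G3 F3 A3 Bb3 C4
Each cell is the previous one up a 3rd — so the unit is 5 notes.

5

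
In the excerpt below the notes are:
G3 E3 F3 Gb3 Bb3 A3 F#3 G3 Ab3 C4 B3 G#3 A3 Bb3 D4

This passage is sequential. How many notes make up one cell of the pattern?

5

15 notes total. Splitting into 3 groups of 5:
G3 E3 F3 Gb3 Bb3 | A3 F#3 G3 Ab3 C4 | B3 G#3 A3 Bb3 D4
That's a consistent up a 2nd shift per cell, and no other grouping gives one.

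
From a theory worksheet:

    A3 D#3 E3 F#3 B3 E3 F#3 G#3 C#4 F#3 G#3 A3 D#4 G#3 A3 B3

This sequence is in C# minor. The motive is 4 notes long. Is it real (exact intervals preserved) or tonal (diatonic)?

tonal

Every note is diatonic to C# minor.
Cell 1 has -6 semitones from note 1 to 2, but cell 2 has -7 — the interval quality changes while the contour stays the same, which is the hallmark of a tonal sequence.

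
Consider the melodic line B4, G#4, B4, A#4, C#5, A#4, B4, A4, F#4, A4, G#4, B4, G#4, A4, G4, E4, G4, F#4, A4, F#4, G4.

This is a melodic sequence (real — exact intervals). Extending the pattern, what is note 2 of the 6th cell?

Bb3

Grouping in 7s, the 2nd note of each cell is G#4, F#4, E4.
Each moves down a 2nd. Continuing: D4 → C4 → Bb3.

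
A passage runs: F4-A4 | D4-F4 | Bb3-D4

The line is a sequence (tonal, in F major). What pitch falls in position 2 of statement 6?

With 2-note cells, note 2 of each statement runs A4, F4, D4.
Carrying that down a 3rd forward: Bb3 → G3 → E3.

E3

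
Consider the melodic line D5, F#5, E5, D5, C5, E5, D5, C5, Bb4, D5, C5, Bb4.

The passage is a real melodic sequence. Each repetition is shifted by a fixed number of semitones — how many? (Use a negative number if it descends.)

Unit = 4 notes; the statements start on D5, C5, Bb4, moving down a 2nd each time.
D5→C5 is 72 − 74 = -2 semitones.

-2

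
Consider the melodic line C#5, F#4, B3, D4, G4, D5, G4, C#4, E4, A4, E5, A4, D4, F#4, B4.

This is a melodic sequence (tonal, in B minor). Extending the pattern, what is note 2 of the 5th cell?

C#5

Grouping in 5s, the 2nd note of each cell is F#4, G4, A4.
Extending up a 2nd: B4 → C#5.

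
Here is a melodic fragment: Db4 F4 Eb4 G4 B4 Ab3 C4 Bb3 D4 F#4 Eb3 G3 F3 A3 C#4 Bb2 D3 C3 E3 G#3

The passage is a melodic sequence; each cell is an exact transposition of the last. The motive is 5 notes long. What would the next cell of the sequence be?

F2 A2 G2 B2 D#3

The 5-note cells begin on Db4, Ab3, Eb3, Bb2 — each down a 4th from the last.
From F2 the exact shape gives F2 A2 G2 B2 D#3.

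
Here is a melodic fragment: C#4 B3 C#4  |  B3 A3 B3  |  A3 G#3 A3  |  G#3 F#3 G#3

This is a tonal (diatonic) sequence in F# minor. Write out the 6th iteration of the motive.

Taking 3-note groups, the heads are C#4, B3, A3, G#3: the pattern moves down a 2nd.
Continuing the starts: F#3 → E3.
Statement 6 starts on E3 and keeps the same diatonic contour: E3 D3 E3.

E3 D3 E3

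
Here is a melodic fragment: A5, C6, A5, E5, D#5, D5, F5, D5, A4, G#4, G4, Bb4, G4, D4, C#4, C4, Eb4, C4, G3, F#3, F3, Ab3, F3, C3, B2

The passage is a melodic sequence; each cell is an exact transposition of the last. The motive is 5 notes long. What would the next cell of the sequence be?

The 5-note cells begin on A5, D5, G4, C4, F3 — each down a 5th from the last.
Statement 6 starts on Bb2 and keeps the same exact contour: Bb2 Db3 Bb2 F2 E2.

Bb2 Db3 Bb2 F2 E2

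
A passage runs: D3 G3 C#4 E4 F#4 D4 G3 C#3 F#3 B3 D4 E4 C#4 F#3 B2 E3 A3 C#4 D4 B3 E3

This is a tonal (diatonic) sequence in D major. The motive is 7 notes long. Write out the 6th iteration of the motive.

F#2 B2 E3 G3 A3 F#3 B2

Unit = 7 notes; the statements start on D3, C#3, B2, moving down a 2nd each time.
Extending down a 2nd: A2 → G2 → F#2.
Statement 6 starts on F#2 and keeps the same diatonic contour: F#2 B2 E3 G3 A3 F#3 B2.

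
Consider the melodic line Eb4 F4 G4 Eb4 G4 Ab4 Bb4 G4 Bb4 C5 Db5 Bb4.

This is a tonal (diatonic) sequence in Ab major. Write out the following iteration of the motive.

The 4-note cells begin on Eb4, G4, Bb4 — each up a 3rd from the last.
So cell 4 is Db5 Eb5 F5 Db5.

Db5 Eb5 F5 Db5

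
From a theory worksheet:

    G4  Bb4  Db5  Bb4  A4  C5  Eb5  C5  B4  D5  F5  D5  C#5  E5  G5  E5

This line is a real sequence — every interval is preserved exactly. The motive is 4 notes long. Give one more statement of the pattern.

D#5 F#5 A5 F#5

With a 4-note motive the entries are G4, A4, B4, C#5, each up a 2nd from the previous.
Statement 5 starts on D#5 and keeps the same exact contour: D#5 F#5 A5 F#5.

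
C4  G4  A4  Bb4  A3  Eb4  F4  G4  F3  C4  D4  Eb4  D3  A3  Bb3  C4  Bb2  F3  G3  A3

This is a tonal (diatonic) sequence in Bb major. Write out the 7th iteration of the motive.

The 4-note cells begin on C4, A3, F3, D3, Bb2 — each down a 3rd from the last.
Carrying on: G2 → Eb2.
From Eb2 the diatonic shape gives Eb2 Bb2 C3 D3.

Eb2 Bb2 C3 D3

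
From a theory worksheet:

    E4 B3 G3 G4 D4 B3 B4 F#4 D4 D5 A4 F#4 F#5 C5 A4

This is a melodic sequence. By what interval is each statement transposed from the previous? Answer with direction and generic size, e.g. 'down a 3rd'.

The 3-note cells begin on E4, G4, B4, D5, F#5 — each up a 3rd from the last.
E4 to G4 is up a 3rd.

up a 3rd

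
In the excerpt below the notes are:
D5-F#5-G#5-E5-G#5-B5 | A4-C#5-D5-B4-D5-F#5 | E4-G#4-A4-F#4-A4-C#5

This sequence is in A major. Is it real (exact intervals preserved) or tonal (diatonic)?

Every note is diatonic to A major.
Cell 1 has +2 semitones from note 2 to 3, but cell 2 has +1 — the interval quality changes while the contour stays the same, which is the hallmark of a tonal sequence.

tonal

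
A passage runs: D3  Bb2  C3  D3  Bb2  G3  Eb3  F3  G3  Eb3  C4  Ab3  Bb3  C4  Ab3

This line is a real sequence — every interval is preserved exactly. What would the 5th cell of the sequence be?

Taking 5-note groups, the heads are D3, G3, C4: the pattern moves up a 4th.
Extending up a 4th: F4 → Bb4.
So cell 5 is Bb4 Gb4 Ab4 Bb4 Gb4.

Bb4 Gb4 Ab4 Bb4 Gb4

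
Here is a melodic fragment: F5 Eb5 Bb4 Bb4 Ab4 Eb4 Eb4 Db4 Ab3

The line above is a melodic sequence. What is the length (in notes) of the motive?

Try groups of 3 (3 cells in 9 notes):
F5 Eb5 Bb4 | Bb4 Ab4 Eb4 | Eb4 Db4 Ab3
Every group is a transposition down a 5th of the one before; no shorter unit works.

3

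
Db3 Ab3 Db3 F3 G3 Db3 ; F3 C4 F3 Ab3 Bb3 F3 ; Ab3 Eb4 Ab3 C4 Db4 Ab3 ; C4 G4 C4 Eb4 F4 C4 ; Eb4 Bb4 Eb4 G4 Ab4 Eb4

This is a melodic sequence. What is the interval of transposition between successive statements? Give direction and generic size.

up a 3rd

Taking 6-note groups, the heads are Db3, F3, Ab3, C4, Eb4: the pattern moves up a 3rd.
From Db3 to F3: up a 3rd.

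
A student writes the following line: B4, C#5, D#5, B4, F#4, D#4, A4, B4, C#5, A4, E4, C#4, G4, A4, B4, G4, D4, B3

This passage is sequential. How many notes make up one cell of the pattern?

6

Try groups of 6 (3 cells in 18 notes):
B4 C#5 D#5 B4 F#4 D#4 | A4 B4 C#5 A4 E4 C#4 | G4 A4 B4 G4 D4 B3
Every group is a transposition down a 2nd of the one before; no shorter unit works.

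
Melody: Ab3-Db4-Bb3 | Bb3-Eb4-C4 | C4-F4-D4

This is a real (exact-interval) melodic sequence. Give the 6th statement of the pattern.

With a 3-note motive the entries are Ab3, Bb3, C4, each up a 2nd from the previous.
Carrying on: D4 → E4 → F#4.
So cell 6 is F#4 B4 G#4.

F#4 B4 G#4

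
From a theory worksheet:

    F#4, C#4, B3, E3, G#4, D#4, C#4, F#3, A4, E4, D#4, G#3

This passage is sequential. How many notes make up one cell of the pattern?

Try groups of 4 (3 cells in 12 notes):
F#4 C#4 B3 E3 | G#4 D#4 C#4 F#3 | A4 E4 D#4 G#3
Each cell is the previous one up a 2nd — so the unit is 4 notes.

4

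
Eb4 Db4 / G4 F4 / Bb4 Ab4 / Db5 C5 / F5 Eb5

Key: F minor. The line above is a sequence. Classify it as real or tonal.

Every note is diatonic to F minor.
Cell 1 has -2 semitones from note 1 to 2, but cell 4 has -1 — the interval quality changes while the contour stays the same, which is the hallmark of a tonal sequence.

tonal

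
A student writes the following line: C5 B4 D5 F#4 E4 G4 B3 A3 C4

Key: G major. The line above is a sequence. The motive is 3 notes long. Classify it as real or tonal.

tonal

Every note is diatonic to G major.
Cell 1 has -1 semitones from note 1 to 2, but cell 2 has -2 — the interval quality changes while the contour stays the same, which is the hallmark of a tonal sequence.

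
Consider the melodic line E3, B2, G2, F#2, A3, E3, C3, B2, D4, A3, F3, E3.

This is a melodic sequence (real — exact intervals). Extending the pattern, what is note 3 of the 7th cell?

Grouping in 4s, the 3rd note of each cell is G2, C3, F3.
Extending up a 4th: Bb3 → Eb4 → Ab4 → Db5.

Db5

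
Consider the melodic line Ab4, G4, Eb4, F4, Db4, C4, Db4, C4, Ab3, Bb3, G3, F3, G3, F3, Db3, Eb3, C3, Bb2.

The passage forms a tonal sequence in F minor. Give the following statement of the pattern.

The 6-note cells begin on Ab4, Db4, G3 — each down a 5th from the last.
From C3 the diatonic shape gives C3 Bb2 G2 Ab2 F2 Eb2.

C3 Bb2 G2 Ab2 F2 Eb2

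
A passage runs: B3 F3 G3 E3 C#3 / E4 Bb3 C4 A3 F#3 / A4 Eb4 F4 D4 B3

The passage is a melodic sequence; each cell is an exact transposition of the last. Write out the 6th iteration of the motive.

The 5-note cells begin on B3, E4, A4 — each up a 4th from the last.
Extending up a 4th: D5 → G5 → C6.
So cell 6 is C6 Gb5 Ab5 F5 D5.

C6 Gb5 Ab5 F5 D5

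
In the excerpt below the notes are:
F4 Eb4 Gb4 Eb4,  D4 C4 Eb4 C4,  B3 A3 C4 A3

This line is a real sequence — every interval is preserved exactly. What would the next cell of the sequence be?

The 4-note cells begin on F4, D4, B3 — each down a 3rd from the last.
Statement 4 starts on G#3 and keeps the same exact contour: G#3 F#3 A3 F#3.

G#3 F#3 A3 F#3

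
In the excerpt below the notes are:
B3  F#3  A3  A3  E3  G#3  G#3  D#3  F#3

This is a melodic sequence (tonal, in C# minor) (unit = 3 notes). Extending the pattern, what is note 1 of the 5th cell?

E3

Grouping in 3s, the 1st note of each cell is B3, A3, G#3.
Each moves down a 2nd. Continuing: F#3 → E3.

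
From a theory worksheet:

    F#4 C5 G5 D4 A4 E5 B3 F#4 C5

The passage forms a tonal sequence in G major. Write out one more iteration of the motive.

With a 3-note motive the entries are F#4, D4, B3, each down a 3rd from the previous.
So cell 4 is G3 D4 A4.

G3 D4 A4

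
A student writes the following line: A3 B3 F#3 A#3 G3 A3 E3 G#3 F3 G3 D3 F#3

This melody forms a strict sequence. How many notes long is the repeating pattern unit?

12 notes total. Splitting into 3 groups of 4:
A3 B3 F#3 A#3 | G3 A3 E3 G#3 | F3 G3 D3 F#3
Every group is a transposition down a 2nd of the one before; no shorter unit works.

4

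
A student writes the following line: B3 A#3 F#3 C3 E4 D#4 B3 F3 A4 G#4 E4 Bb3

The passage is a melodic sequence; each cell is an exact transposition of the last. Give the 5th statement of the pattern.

The 4-note cells begin on B3, E4, A4 — each up a 4th from the last.
Carrying on: D5 → G5.
Statement 5 starts on G5 and keeps the same exact contour: G5 F#5 D5 Ab4.

G5 F#5 D5 Ab4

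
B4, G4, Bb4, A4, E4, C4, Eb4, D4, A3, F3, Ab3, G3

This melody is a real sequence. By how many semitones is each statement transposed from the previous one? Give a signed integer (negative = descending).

With a 4-note motive the entries are B4, E4, A3, each down a 5th from the previous.
B4→E4 is 64 − 71 = -7 semitones.

-7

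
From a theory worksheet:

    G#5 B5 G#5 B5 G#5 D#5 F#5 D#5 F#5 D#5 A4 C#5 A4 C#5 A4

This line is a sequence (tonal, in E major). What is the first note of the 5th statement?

B3

The 5-note cells begin on G#5, D#5, A4 — each down a 4th from the last.
Continuing: E4 → B3. Statement 5 starts on B3.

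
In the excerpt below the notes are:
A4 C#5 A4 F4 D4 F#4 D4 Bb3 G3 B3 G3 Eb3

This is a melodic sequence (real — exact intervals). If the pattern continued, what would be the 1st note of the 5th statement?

F2

With 4-note cells, note 1 of each statement runs A4, D4, G3.
Each moves down a 5th. Continuing: C3 → F2.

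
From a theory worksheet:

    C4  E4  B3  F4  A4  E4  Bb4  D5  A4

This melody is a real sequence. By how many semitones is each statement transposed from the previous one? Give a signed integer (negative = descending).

With a 3-note motive the entries are C4, F4, Bb4, each up a 4th from the previous.
C4→F4 is 65 − 60 = 5 semitones.

5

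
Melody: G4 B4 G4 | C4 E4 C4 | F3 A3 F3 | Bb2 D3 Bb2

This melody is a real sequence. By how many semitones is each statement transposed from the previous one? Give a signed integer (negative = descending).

-7

With a 3-note motive the entries are G4, C4, F3, Bb2, each down a 5th from the previous.
G4 to C4 spans -7 semitones.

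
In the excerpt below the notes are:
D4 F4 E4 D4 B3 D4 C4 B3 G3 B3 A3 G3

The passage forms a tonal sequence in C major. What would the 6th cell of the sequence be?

A2 C3 B2 A2

Unit = 4 notes; the statements start on D4, B3, G3, moving down a 3rd each time.
Carrying on: E3 → C3 → A2.
Statement 6 starts on A2 and keeps the same diatonic contour: A2 C3 B2 A2.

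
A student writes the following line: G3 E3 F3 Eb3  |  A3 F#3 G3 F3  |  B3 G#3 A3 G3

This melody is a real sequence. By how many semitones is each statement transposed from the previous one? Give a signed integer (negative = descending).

2

The 4-note cells begin on G3, A3, B3 — each up a 2nd from the last.
Counting half-steps from G3 to A3: 2.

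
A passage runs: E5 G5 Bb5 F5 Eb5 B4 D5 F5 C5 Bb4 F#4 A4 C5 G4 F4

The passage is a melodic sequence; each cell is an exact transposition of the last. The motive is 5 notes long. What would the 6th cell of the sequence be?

D#3 F#3 A3 E3 D3

Unit = 5 notes; the statements start on E5, B4, F#4, moving down a 4th each time.
Continuing the starts: C#4 → G#3 → D#3.
So cell 6 is D#3 F#3 A3 E3 D3.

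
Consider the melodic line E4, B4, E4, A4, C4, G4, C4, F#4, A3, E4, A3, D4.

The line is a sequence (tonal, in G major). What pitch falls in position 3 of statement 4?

With 4-note cells, note 3 of each statement runs E4, C4, A3.
One more down a 3rd gives F#3.

F#3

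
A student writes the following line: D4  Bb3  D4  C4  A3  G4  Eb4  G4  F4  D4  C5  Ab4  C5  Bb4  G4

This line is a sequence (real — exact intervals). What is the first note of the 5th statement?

Unit = 5 notes; the statements start on D4, G4, C5, moving up a 4th each time.
Continuing: F5 → Bb5. Statement 5 starts on Bb5.

Bb5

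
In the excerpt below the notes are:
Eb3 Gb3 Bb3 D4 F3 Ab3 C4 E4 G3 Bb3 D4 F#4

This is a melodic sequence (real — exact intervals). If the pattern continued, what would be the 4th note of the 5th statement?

The unit is 4 notes. Position-4 pitches of the 3 shown cells: D4, E4, F#4.
Extending up a 2nd: G#4 → A#4.

A#4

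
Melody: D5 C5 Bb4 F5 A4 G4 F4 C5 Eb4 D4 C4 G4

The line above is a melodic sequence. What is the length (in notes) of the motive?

Try groups of 4 (3 cells in 12 notes):
D5 C5 Bb4 F5 | A4 G4 F4 C5 | Eb4 D4 C4 G4
That's a consistent down a 4th shift per cell, and no other grouping gives one.

4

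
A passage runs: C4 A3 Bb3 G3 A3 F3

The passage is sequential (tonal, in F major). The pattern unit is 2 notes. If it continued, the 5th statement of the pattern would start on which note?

The 2-note cells begin on C4, Bb3, A3 — each down a 2nd from the last.
Continuing: G3 → F3. Statement 5 starts on F3.

F3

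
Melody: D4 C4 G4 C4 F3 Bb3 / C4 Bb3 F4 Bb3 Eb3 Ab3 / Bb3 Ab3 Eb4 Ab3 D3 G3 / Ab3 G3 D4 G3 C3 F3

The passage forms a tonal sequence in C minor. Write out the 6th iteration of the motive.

F3 Eb3 Bb3 Eb3 Ab2 D3

Unit = 6 notes; the statements start on D4, C4, Bb3, Ab3, moving down a 2nd each time.
Continuing the starts: G3 → F3.
From F3 the diatonic shape gives F3 Eb3 Bb3 Eb3 Ab2 D3.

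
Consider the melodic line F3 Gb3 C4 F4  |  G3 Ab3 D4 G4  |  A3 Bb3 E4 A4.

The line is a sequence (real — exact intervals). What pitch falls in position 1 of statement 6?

Grouping in 4s, the 1st note of each cell is F3, G3, A3.
Extending up a 2nd: B3 → C#4 → D#4.

D#4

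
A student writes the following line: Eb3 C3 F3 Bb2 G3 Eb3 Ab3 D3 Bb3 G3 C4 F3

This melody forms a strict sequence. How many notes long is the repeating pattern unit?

4

Try groups of 4 (3 cells in 12 notes):
Eb3 C3 F3 Bb2 | G3 Eb3 Ab3 D3 | Bb3 G3 C4 F3
Each cell is the previous one up a 3rd — so the unit is 4 notes.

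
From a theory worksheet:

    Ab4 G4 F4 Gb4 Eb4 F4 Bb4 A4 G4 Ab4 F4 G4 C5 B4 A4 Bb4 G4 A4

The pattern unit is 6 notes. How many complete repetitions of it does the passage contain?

18 notes in groups of 6 gives 18/6 = 3 statements.
Starts: Ab4, Bb4, C5 — each up a 2nd.

3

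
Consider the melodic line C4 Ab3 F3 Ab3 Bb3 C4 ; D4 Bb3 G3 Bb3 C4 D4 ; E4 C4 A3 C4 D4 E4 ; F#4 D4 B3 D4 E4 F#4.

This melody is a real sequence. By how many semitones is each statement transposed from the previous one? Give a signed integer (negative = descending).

2

The 6-note cells begin on C4, D4, E4, F#4 — each up a 2nd from the last.
Counting half-steps from C4 to D4: 2.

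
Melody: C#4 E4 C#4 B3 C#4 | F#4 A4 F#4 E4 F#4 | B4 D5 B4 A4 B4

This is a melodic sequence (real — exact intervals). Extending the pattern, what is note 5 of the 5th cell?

The unit is 5 notes. Position-5 pitches of the 3 shown cells: C#4, F#4, B4.
Extending up a 4th: E5 → A5.

A5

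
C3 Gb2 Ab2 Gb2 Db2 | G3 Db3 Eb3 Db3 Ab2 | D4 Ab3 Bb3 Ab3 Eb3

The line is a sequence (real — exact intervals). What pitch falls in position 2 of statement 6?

Grouping in 5s, the 2nd note of each cell is Gb2, Db3, Ab3.
Extending up a 5th: Eb4 → Bb4 → F5.

F5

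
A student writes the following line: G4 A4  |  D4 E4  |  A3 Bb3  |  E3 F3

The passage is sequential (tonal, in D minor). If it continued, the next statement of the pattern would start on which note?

With a 2-note motive the entries are G4, D4, A3, E3, each down a 4th from the previous.
One more step down a 4th gives Bb2.

Bb2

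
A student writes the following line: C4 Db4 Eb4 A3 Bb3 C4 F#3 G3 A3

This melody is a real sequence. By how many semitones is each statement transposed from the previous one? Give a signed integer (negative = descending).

-3

With a 3-note motive the entries are C4, A3, F#3, each down a 3rd from the previous.
Counting half-steps from C4 to A3: -3.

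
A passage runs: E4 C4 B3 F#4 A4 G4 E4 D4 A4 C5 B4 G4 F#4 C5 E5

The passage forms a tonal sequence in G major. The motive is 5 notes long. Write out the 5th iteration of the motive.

F#5 D5 C5 G5 B5

With a 5-note motive the entries are E4, G4, B4, each up a 3rd from the previous.
Extending up a 3rd: D5 → F#5.
Statement 5 starts on F#5 and keeps the same diatonic contour: F#5 D5 C5 G5 B5.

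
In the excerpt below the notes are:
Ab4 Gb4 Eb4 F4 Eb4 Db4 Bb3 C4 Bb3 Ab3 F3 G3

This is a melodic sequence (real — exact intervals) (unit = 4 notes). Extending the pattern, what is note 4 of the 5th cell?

The unit is 4 notes. Position-4 pitches of the 3 shown cells: F4, C4, G3.
Each moves down a 4th. Continuing: D3 → A2.

A2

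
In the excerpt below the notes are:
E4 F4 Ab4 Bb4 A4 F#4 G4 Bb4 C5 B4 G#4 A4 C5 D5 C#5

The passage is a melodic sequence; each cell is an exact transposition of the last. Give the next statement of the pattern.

A#4 B4 D5 E5 D#5

With a 5-note motive the entries are E4, F#4, G#4, each up a 2nd from the previous.
Statement 4 starts on A#4 and keeps the same exact contour: A#4 B4 D5 E5 D#5.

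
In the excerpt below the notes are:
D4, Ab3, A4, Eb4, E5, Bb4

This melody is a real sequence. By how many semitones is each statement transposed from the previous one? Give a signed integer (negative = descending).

Taking 2-note groups, the heads are D4, A4, E5: the pattern moves up a 5th.
D4 to A4 spans +7 semitones.

7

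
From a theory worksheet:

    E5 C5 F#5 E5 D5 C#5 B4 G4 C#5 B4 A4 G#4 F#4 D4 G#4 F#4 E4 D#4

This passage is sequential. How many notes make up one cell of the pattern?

6

There are 18 notes; a 6-note unit gives 3 cells:
E5 C5 F#5 E5 D5 C#5 | B4 G4 C#5 B4 A4 G#4 | F#4 D4 G#4 F#4 E4 D#4
That's a consistent down a 4th shift per cell, and no other grouping gives one.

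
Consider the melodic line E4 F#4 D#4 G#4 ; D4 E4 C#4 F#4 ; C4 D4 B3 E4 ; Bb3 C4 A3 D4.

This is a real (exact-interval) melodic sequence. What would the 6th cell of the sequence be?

The 4-note cells begin on E4, D4, C4, Bb3 — each down a 2nd from the last.
Carrying on: Ab3 → Gb3.
Statement 6 starts on Gb3 and keeps the same exact contour: Gb3 Ab3 F3 Bb3.

Gb3 Ab3 F3 Bb3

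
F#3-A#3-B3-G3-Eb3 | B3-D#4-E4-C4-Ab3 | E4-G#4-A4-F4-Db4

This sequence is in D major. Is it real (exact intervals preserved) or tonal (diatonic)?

real

Each cell has the same semitone pattern (4, 1, -4, -4) — intervals are preserved exactly.
And A#3 lies outside D major, so the sequence is real rather than tonal.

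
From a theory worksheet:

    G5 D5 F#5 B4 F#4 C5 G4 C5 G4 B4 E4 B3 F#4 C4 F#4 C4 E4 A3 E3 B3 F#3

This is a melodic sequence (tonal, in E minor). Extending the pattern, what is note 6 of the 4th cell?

With 7-note cells, note 6 of each statement runs C5, F#4, B3.
Each moves down a 5th; the next is E3.

E3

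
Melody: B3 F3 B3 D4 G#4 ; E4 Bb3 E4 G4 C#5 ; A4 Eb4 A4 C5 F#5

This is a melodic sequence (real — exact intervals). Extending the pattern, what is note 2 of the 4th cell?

Ab4

The unit is 5 notes. Position-2 pitches of the 3 shown cells: F3, Bb3, Eb4.
One more up a 4th gives Ab4.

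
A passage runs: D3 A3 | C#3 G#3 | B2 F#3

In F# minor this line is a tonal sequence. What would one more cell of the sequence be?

With a 2-note motive the entries are D3, C#3, B2, each down a 2nd from the previous.
So cell 4 is A2 E3.

A2 E3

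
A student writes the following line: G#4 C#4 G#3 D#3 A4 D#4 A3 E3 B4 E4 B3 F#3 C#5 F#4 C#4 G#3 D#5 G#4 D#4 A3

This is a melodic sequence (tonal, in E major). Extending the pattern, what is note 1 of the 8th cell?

Grouping in 4s, the 1st note of each cell is G#4, A4, B4, C#5, D#5.
Extending up a 2nd: E5 → F#5 → G#5.

G#5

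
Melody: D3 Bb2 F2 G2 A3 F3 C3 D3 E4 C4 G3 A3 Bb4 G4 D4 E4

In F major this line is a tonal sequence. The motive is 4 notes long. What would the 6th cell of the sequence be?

C6 A5 E5 F5

Taking 4-note groups, the heads are D3, A3, E4, Bb4: the pattern moves up a 5th.
Carrying on: F5 → C6.
So cell 6 is C6 A5 E5 F5.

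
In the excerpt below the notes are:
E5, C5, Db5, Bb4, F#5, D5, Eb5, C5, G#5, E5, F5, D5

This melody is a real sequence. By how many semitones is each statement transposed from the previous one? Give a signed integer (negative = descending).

2

The 4-note cells begin on E5, F#5, G#5 — each up a 2nd from the last.
E5→F#5 is 78 − 76 = 2 semitones.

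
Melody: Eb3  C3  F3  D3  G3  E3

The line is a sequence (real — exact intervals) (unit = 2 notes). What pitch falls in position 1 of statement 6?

The unit is 2 notes. Position-1 pitches of the 3 shown cells: Eb3, F3, G3.
Extending up a 2nd: A3 → B3 → C#4.

C#4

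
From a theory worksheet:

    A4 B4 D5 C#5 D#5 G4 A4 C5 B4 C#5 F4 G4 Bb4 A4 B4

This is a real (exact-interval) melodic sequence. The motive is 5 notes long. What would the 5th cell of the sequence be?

Db4 Eb4 Gb4 F4 G4

Unit = 5 notes; the statements start on A4, G4, F4, moving down a 2nd each time.
Continuing the starts: Eb4 → Db4.
Statement 5 starts on Db4 and keeps the same exact contour: Db4 Eb4 Gb4 F4 G4.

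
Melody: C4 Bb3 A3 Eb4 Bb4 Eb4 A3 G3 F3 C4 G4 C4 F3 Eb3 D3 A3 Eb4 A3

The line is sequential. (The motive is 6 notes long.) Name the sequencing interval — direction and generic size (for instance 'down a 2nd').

Unit = 6 notes; the statements start on C4, A3, F3, moving down a 3rd each time.
From C4 to A3: down a 3rd.

down a 3rd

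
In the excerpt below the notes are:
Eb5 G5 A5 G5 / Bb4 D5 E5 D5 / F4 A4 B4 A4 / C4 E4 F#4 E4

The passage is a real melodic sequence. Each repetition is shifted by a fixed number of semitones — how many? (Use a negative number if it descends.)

-5

Taking 4-note groups, the heads are Eb5, Bb4, F4, C4: the pattern moves down a 4th.
Eb5→Bb4 is 70 − 75 = -5 semitones.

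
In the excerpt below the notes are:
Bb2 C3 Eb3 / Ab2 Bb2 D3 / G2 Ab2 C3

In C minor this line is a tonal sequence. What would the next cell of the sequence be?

With a 3-note motive the entries are Bb2, Ab2, G2, each down a 2nd from the previous.
Statement 4 starts on F2 and keeps the same diatonic contour: F2 G2 Bb2.

F2 G2 Bb2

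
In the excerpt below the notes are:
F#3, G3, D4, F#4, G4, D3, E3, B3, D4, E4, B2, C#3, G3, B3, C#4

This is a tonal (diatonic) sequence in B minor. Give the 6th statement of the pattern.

With a 5-note motive the entries are F#3, D3, B2, each down a 3rd from the previous.
Carrying on: G2 → E2 → C#2.
From C#2 the diatonic shape gives C#2 D2 A2 C#3 D3.

C#2 D2 A2 C#3 D3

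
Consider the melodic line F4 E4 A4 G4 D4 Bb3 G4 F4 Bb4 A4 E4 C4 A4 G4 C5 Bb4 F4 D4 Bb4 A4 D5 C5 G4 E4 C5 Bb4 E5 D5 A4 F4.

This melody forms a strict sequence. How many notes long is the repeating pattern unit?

6

Try groups of 6 (5 cells in 30 notes):
F4 E4 A4 G4 D4 Bb3 | G4 F4 Bb4 A4 E4 C4 | A4 G4 C5 Bb4 F4 D4 | Bb4 A4 D5 C5 G4 E4 | C5 Bb4 E5 D5 A4 F4
Each cell is the previous one up a 2nd — so the unit is 6 notes.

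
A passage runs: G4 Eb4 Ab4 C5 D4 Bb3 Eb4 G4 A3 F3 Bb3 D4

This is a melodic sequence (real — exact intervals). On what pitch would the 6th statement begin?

F#2

With a 4-note motive the entries are G4, D4, A3, each down a 4th from the previous.
Extending the heads down a 4th: E3 → B2 → F#2.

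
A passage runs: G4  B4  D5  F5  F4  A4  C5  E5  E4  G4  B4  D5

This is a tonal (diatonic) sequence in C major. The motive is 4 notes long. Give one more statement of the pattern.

With a 4-note motive the entries are G4, F4, E4, each down a 2nd from the previous.
So cell 4 is D4 F4 A4 C5.

D4 F4 A4 C5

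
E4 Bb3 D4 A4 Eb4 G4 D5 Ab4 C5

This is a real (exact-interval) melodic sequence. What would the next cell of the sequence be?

G5 Db5 F5

Taking 3-note groups, the heads are E4, A4, D5: the pattern moves up a 4th.
From G5 the exact shape gives G5 Db5 F5.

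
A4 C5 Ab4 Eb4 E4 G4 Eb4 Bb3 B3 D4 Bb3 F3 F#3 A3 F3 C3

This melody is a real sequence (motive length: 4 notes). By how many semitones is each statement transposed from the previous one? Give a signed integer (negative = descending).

-5

Taking 4-note groups, the heads are A4, E4, B3, F#3: the pattern moves down a 4th.
A4→E4 is 64 − 69 = -5 semitones.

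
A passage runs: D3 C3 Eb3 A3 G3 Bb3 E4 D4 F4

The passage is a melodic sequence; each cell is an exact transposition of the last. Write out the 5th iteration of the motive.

F#5 E5 G5

Unit = 3 notes; the statements start on D3, A3, E4, moving up a 5th each time.
Carrying on: B4 → F#5.
From F#5 the exact shape gives F#5 E5 G5.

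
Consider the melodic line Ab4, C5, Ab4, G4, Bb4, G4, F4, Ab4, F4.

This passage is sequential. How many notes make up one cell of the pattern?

3

Try groups of 3 (3 cells in 9 notes):
Ab4 C5 Ab4 | G4 Bb4 G4 | F4 Ab4 F4
That's a consistent down a 2nd shift per cell, and no other grouping gives one.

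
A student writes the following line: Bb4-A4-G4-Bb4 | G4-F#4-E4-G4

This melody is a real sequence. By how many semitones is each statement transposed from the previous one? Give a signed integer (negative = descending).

The 4-note cells begin on Bb4, G4 — each down a 3rd from the last.
Counting half-steps from Bb4 to G4: -3.

-3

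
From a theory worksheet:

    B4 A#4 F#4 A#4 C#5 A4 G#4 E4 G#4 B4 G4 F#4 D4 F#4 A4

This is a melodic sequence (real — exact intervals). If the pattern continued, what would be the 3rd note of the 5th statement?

Grouping in 5s, the 3rd note of each cell is F#4, E4, D4.
Extending down a 2nd: C4 → Bb3.

Bb3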